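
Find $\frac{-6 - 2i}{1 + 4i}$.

Multiply numerator and denominator by conjugate (1 - 4i):
= (-6 - 2i)(1 - 4i) / (1^2 + 4^2)
= (-14 + 22i) / 17
= -14/17 + (22/17)i


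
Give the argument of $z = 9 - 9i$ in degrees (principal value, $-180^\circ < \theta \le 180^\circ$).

θ = arctan(b/a) = arctan(-9/9) (quadrant-adjusted) = -45°


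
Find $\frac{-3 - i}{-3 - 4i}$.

Multiply numerator and denominator by conjugate (-3 + 4i):
= (-3 - i)(-3 + 4i) / ((-3)^2 + (-4)^2)
= (13 - 9i) / 25
= 13/25 - (9/25)i


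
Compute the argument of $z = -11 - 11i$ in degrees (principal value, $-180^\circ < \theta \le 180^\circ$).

θ = arctan(b/a) = arctan(-11/-11) (quadrant-adjusted) = -135°


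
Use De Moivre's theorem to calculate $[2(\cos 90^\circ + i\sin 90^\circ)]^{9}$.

By De Moivre: z^n = r^n(cos(nθ) + i sin(nθ))
= 2^9(cos(9*90°) + i sin(9*90°))
= 512(cos 90° + i sin 90°)
= 512i


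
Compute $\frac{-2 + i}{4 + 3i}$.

Multiply numerator and denominator by conjugate (4 - 3i):
= (-2 + i)(4 - 3i) / (4^2 + 3^2)
= (-5 + 10i) / 25
Divide through by 5: (-1 + 2i) / 5
= -1/5 + (2/5)i


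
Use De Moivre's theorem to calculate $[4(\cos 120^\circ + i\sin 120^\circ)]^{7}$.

By De Moivre: z^n = r^n(cos(nθ) + i sin(nθ))
= 4^7(cos(7*120°) + i sin(7*120°))
= 16384(cos 120° + i sin 120°)
= -8192 + 8192*sqrt(3)i


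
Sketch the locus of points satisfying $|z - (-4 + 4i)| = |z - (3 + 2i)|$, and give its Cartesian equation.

|z - z1| = |z - z2| means z is equidistant from z1 and z2,
i.e. the perpendicular bisector of the segment from (-4, 4) to (3, 2) (midpoint (-1/2, 3)).
With z = x + yi, square both sides:
(x - (-4))^2 + (y - 4)^2 = (x - 3)^2 + (y - 2)^2
The x^2 and y^2 terms cancel: 14x + (-4)y = 13 - 32 = -19
Simplify: 14x - 4y = -19
Locus: Perpendicular bisector of the segment from (-4, 4) to (3, 2): the line 14x - 4y = -19


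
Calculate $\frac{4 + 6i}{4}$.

Divisor is real, so divide each part by 4:
= 1 + (3/2)i


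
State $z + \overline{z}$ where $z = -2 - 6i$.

z + conjugate(z) = (a + bi) + (a - bi) = 2a
= 2 * (-2) = -4


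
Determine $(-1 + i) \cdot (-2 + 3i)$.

(a1*a2 - b1*b2) + (a1*b2 + b1*a2)i
= (2 - 3) + (-3 + (-2))i
= -1 - 5i


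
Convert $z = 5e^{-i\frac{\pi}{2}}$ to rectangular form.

a = r cos θ = 5 * 0 = 0
b = r sin θ = 5 * -1 = -5
z = -5i


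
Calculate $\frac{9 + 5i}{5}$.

Divisor is real, so divide each part by 5:
= 9/5 + i


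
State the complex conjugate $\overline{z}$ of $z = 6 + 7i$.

If z = a + bi, then conjugate(z) = a - bi
conjugate(6 + 7i) = 6 - 7i


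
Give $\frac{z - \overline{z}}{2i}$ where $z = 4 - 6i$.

z - conjugate(z) = 2bi
(z - conjugate(z))/(2i) = 2bi/(2i) = b = -6


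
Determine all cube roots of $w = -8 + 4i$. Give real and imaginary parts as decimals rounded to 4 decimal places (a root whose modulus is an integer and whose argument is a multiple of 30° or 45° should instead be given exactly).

|w| = sqrt(80) ≈ 8.944272, arg(w) ≈ 153.434949°
Root modulus = sqrt(80)^(1/3) ≈ 2.075782
Root arguments: θ_k = (arg(w) + 360°k)/3 for k = 0, 1, ..., 2
Compute each root as (root modulus)(cos θ_k + i sin θ_k) using full-precision intermediates, then round to 4 decimal places.
Roots: 1.3022 + 1.6165i, -2.0510 + 0.3195i, 0.7488 - 1.9360i


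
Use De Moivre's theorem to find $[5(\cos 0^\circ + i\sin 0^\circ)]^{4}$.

By De Moivre: z^n = r^n(cos(nθ) + i sin(nθ))
= 5^4(cos(4*0°) + i sin(4*0°))
= 625(cos 0° + i sin 0°)
= 625


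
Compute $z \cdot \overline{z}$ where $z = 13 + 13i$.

z * conjugate(z) = |z|^2 = a^2 + b^2
= 13^2 + 13^2 = 338


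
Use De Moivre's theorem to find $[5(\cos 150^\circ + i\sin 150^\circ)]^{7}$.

By De Moivre: z^n = r^n(cos(nθ) + i sin(nθ))
= 5^7(cos(7*150°) + i sin(7*150°))
= 78125(cos 330° + i sin 330°)
= 78125*sqrt(3)/2 - (78125/2)i


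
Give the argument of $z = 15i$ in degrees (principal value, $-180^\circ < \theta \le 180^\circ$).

a = 0 and b > 0, so z lies on the positive imaginary axis: θ = 90°


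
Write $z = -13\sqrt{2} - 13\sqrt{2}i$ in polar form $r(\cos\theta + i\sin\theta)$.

r = |z| = sqrt(a^2 + b^2) = sqrt((-13*sqrt(2))^2 + (-13*sqrt(2))^2) = sqrt(338 + 338) = sqrt(676) = 26
θ = arctan(b/a) = arctan(-18.3848/-18.3848) (quadrant-adjusted) = 225°
z = 26(cos 225° + i sin 225°)


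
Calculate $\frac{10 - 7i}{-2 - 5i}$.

Multiply numerator and denominator by conjugate (-2 + 5i):
= (10 - 7i)(-2 + 5i) / ((-2)^2 + (-5)^2)
= (15 + 64i) / 29
= 15/29 + (64/29)i


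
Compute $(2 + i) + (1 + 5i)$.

(2 + 1) + (1 + 5)i = 3 + 6i


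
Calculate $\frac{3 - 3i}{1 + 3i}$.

Multiply numerator and denominator by conjugate (1 - 3i):
= (3 - 3i)(1 - 3i) / (1^2 + 3^2)
= (-6 - 12i) / 10
Divide through by 2: (-3 - 6i) / 5
= -3/5 - (6/5)i


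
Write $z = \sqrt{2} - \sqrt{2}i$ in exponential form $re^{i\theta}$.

r = |z| = sqrt((sqrt(2))^2 + (-sqrt(2))^2) = sqrt(2 + 2) = sqrt(4) = 2
θ = arctan(b/a) = arctan(-1.4142/1.4142) (quadrant-adjusted) = -45° = -π/4
z = 2e^(-i*π/4)


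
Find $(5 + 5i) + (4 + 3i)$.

(5 + 4) + (5 + 3)i = 9 + 8i


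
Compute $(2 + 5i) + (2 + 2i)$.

(2 + 2) + (5 + 2)i = 4 + 7i


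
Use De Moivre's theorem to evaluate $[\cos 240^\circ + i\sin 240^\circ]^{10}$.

By De Moivre: z^n = r^n(cos(nθ) + i sin(nθ))
= 1^10(cos(10*240°) + i sin(10*240°))
= 1(cos 240° + i sin 240°)
= -1/2 - (sqrt(3)/2)i


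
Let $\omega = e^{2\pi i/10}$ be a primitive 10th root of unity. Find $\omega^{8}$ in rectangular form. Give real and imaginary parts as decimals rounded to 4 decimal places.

ω^8 = e^(2πi·8/10) = e^(i·8π/5)
= cos(8π/5) + i sin(8π/5)
= 0.3090 - 0.9511i


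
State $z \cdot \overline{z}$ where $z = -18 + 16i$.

z * conjugate(z) = |z|^2 = a^2 + b^2
= (-18)^2 + 16^2 = 580


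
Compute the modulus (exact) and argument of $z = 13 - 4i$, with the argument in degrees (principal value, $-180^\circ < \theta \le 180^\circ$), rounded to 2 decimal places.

|z| = sqrt(13^2 + (-4)^2) = sqrt(185)
arg(z) = arctan(b/a) = arctan(-4/13) (quadrant-adjusted) = -17.10°


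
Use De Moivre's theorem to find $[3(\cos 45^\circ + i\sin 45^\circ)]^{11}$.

By De Moivre: z^n = r^n(cos(nθ) + i sin(nθ))
= 3^11(cos(11*45°) + i sin(11*45°))
= 177147(cos 135° + i sin 135°)
= -177147*sqrt(2)/2 + (177147*sqrt(2)/2)i


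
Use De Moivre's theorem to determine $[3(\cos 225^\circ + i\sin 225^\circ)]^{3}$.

By De Moivre: z^n = r^n(cos(nθ) + i sin(nθ))
= 3^3(cos(3*225°) + i sin(3*225°))
= 27(cos 315° + i sin 315°)
= 27*sqrt(2)/2 - (27*sqrt(2)/2)i


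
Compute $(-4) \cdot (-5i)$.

(a1*a2 - b1*b2) + (a1*b2 + b1*a2)i
= (0 - 0) + (20 + 0)i
= 20i


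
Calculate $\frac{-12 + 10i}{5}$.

Divisor is real, so divide each part by 5:
= -12/5 + 2i


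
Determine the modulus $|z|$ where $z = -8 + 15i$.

|z| = sqrt(a^2 + b^2) = sqrt((-8)^2 + 15^2) = sqrt(289) = 17


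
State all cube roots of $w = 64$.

|w| = 64, arg(w) = 0°
Root modulus = 64^(1/3) = 4
Root arguments: θ_k = (0° + 360°k)/3 for k = 0, 1, ..., 2
Roots: 4, -2 + 2*sqrt(3)i, -2 - 2*sqrt(3)i


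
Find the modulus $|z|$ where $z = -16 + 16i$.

|z| = sqrt(a^2 + b^2) = sqrt((-16)^2 + 16^2) = sqrt(512) = sqrt(512)


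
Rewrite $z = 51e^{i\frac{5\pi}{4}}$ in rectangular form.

a = r cos θ = 51 * -sqrt(2)/2 = -51*sqrt(2)/2
b = r sin θ = 51 * -sqrt(2)/2 = -51*sqrt(2)/2
z = -51*sqrt(2)/2 - (51*sqrt(2)/2)i


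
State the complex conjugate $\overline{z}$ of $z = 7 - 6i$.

If z = a + bi, then conjugate(z) = a - bi
conjugate(7 - 6i) = 7 + 6i


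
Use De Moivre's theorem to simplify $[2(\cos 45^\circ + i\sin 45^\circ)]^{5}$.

By De Moivre: z^n = r^n(cos(nθ) + i sin(nθ))
= 2^5(cos(5*45°) + i sin(5*45°))
= 32(cos 225° + i sin 225°)
= -16*sqrt(2) - 16*sqrt(2)i


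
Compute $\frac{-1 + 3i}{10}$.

Divisor is real, so divide each part by 10:
= -1/10 + (3/10)i


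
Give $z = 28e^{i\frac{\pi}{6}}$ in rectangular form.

a = r cos θ = 28 * sqrt(3)/2 = 14*sqrt(3)
b = r sin θ = 28 * 1/2 = 14
z = 14*sqrt(3) + 14i


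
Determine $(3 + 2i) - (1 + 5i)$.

(3 - 1) + (2 - 5)i = 2 - 3i


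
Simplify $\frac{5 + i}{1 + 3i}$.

Multiply numerator and denominator by conjugate (1 - 3i):
= (5 + i)(1 - 3i) / (1^2 + 3^2)
= (8 - 14i) / 10
Divide through by 2: (4 - 7i) / 5
= 4/5 - (7/5)i


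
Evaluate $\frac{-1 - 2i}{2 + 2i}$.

Multiply numerator and denominator by conjugate (2 - 2i):
= (-1 - 2i)(2 - 2i) / (2^2 + 2^2)
= (-6 - 2i) / 8
Divide through by 2: (-3 - i) / 4
= -3/4 - (1/4)i


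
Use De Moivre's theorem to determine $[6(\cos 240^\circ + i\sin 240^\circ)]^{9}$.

By De Moivre: z^n = r^n(cos(nθ) + i sin(nθ))
= 6^9(cos(9*240°) + i sin(9*240°))
= 10077696(cos 0° + i sin 0°)
= 10077696


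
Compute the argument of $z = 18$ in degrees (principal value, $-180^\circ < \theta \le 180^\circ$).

b = 0 and a > 0, so z lies on the positive real axis: θ = 0°


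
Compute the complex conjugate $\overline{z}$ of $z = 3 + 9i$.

If z = a + bi, then conjugate(z) = a - bi
conjugate(3 + 9i) = 3 - 9i


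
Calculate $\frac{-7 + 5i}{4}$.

Divisor is real, so divide each part by 4:
= -7/4 + (5/4)i


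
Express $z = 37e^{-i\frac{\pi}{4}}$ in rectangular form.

a = r cos θ = 37 * sqrt(2)/2 = 37*sqrt(2)/2
b = r sin θ = 37 * -sqrt(2)/2 = -37*sqrt(2)/2
z = 37*sqrt(2)/2 - (37*sqrt(2)/2)i


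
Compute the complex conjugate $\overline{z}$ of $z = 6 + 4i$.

If z = a + bi, then conjugate(z) = a - bi
conjugate(6 + 4i) = 6 - 4i


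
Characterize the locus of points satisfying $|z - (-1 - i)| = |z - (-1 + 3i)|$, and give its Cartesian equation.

|z - z1| = |z - z2| means z is equidistant from z1 and z2,
i.e. the perpendicular bisector of the segment from (-1, -1) to (-1, 3) (midpoint (-1, 1)).
With z = x + yi, square both sides:
(x - (-1))^2 + (y - (-1))^2 = (x - (-1))^2 + (y - 3)^2
The x^2 and y^2 terms cancel: 0x + 8y = 10 - 2 = 8
Simplify: y = 1
Locus: Perpendicular bisector of the segment from (-1, -1) to (-1, 3): the line y = 1


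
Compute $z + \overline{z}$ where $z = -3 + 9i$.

z + conjugate(z) = (a + bi) + (a - bi) = 2a
= 2 * (-3) = -6


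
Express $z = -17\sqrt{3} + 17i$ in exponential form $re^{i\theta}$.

r = |z| = sqrt((-17*sqrt(3))^2 + (17)^2) = sqrt(867 + 289) = sqrt(1156) = 34
θ = arctan(b/a) = arctan(17/-29.4449) (quadrant-adjusted) = 150° = 5π/6
z = 34e^(i*5π/6)


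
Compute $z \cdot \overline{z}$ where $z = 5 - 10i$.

z * conjugate(z) = |z|^2 = a^2 + b^2
= 5^2 + (-10)^2 = 125


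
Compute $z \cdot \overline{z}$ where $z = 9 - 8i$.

z * conjugate(z) = |z|^2 = a^2 + b^2
= 9^2 + (-8)^2 = 145


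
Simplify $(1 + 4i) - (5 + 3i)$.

(1 - 5) + (4 - 3)i = -4 + i


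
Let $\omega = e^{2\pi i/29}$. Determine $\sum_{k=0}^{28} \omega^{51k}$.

Let ζ = ω^51 = e^(2πi·51/29). Since 29 ∤ 51, ζ ≠ 1.
Sum = Σ_{k=0}^{28} ζ^k = (ζ^29 - 1)/(ζ - 1) = (ω^{51·29} - 1)/(ζ - 1) = (1 - 1)/(ζ - 1) = 0


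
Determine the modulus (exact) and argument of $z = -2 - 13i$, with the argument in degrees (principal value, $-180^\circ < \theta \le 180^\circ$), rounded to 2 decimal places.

|z| = sqrt((-2)^2 + (-13)^2) = sqrt(173)
arg(z) = arctan(b/a) = arctan(-13/-2) (quadrant-adjusted) = -98.75°


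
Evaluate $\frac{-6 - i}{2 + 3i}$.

Multiply numerator and denominator by conjugate (2 - 3i):
= (-6 - i)(2 - 3i) / (2^2 + 3^2)
= (-15 + 16i) / 13
= -15/13 + (16/13)i


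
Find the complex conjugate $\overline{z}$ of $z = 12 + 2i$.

If z = a + bi, then conjugate(z) = a - bi
conjugate(12 + 2i) = 12 - 2i


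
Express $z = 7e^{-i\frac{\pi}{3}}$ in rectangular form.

a = r cos θ = 7 * 1/2 = 7/2
b = r sin θ = 7 * -sqrt(3)/2 = -7*sqrt(3)/2
z = 7/2 - (7*sqrt(3)/2)i


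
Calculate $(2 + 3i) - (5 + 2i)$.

(2 - 5) + (3 - 2)i = -3 + i


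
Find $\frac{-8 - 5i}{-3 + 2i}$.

Multiply numerator and denominator by conjugate (-3 - 2i):
= (-8 - 5i)(-3 - 2i) / ((-3)^2 + 2^2)
= (14 + 31i) / 13
= 14/13 + (31/13)i


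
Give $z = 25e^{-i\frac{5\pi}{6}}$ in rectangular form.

a = r cos θ = 25 * -sqrt(3)/2 = -25*sqrt(3)/2
b = r sin θ = 25 * -1/2 = -25/2
z = -25*sqrt(3)/2 - (25/2)i


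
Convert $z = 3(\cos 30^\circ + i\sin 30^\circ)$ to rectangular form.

a = r cos θ = 3 * sqrt(3)/2 = 3*sqrt(3)/2
b = r sin θ = 3 * 1/2 = 3/2
z = 3*sqrt(3)/2 + (3/2)i


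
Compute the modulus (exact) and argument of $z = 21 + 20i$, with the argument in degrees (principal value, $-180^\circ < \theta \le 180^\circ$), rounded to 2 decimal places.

|z| = sqrt(21^2 + 20^2) = 29
arg(z) = arctan(b/a) = arctan(20/21) (quadrant-adjusted) = 43.60°


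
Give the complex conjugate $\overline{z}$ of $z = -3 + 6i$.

If z = a + bi, then conjugate(z) = a - bi
conjugate(-3 + 6i) = -3 - 6i


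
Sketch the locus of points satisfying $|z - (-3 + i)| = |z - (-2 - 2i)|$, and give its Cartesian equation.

|z - z1| = |z - z2| means z is equidistant from z1 and z2,
i.e. the perpendicular bisector of the segment from (-3, 1) to (-2, -2) (midpoint (-5/2, -1/2)).
With z = x + yi, square both sides:
(x - (-3))^2 + (y - 1)^2 = (x - (-2))^2 + (y - (-2))^2
The x^2 and y^2 terms cancel: 2x + (-6)y = 8 - 10 = -2
Simplify: x - 3y = -1
Locus: Perpendicular bisector of the segment from (-3, 1) to (-2, -2): the line x - 3y = -1


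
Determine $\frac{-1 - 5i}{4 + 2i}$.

Multiply numerator and denominator by conjugate (4 - 2i):
= (-1 - 5i)(4 - 2i) / (4^2 + 2^2)
= (-14 - 18i) / 20
Divide through by 2: (-7 - 9i) / 10
= -7/10 - (9/10)i


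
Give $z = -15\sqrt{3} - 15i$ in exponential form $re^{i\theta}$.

r = |z| = sqrt((-15*sqrt(3))^2 + (-15)^2) = sqrt(675 + 225) = sqrt(900) = 30
θ = arctan(b/a) = arctan(-15/-25.9808) (quadrant-adjusted) = -150° = -5π/6
z = 30e^(-i*5π/6)


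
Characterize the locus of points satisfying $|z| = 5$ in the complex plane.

|z| = 5 means sqrt(x^2 + y^2) = 5
This is a circle of radius 5 centered at the origin


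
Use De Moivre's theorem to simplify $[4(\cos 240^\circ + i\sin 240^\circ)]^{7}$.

By De Moivre: z^n = r^n(cos(nθ) + i sin(nθ))
= 4^7(cos(7*240°) + i sin(7*240°))
= 16384(cos 240° + i sin 240°)
= -8192 - 8192*sqrt(3)i


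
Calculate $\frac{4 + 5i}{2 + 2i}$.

Multiply numerator and denominator by conjugate (2 - 2i):
= (4 + 5i)(2 - 2i) / (2^2 + 2^2)
= (18 + 2i) / 8
Divide through by 2: (9 + i) / 4
= 9/4 + (1/4)i


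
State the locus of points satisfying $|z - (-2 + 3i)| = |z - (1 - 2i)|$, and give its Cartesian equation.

|z - z1| = |z - z2| means z is equidistant from z1 and z2,
i.e. the perpendicular bisector of the segment from (-2, 3) to (1, -2) (midpoint (-1/2, 1/2)).
With z = x + yi, square both sides:
(x - (-2))^2 + (y - 3)^2 = (x - 1)^2 + (y - (-2))^2
The x^2 and y^2 terms cancel: 6x + (-10)y = 5 - 13 = -8
Simplify: 3x - 5y = -4
Locus: Perpendicular bisector of the segment from (-2, 3) to (1, -2): the line 3x - 5y = -4


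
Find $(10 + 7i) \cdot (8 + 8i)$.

(a1*a2 - b1*b2) + (a1*b2 + b1*a2)i
= (80 - 56) + (80 + 56)i
= 24 + 136i


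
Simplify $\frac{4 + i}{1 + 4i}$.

Multiply numerator and denominator by conjugate (1 - 4i):
= (4 + i)(1 - 4i) / (1^2 + 4^2)
= (8 - 15i) / 17
= 8/17 - (15/17)i


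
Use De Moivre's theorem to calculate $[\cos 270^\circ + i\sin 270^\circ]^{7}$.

By De Moivre: z^n = r^n(cos(nθ) + i sin(nθ))
= 1^7(cos(7*270°) + i sin(7*270°))
= 1(cos 90° + i sin 90°)
= i


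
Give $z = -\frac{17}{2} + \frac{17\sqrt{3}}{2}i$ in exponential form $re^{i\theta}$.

r = |z| = sqrt((-17/2)^2 + (17*sqrt(3)/2)^2) = sqrt(289/4 + 867/4) = sqrt(289) = 17
θ = arctan(b/a) = arctan(14.7224/-8.5) (quadrant-adjusted) = 120° = 2π/3
z = 17e^(i*2π/3)


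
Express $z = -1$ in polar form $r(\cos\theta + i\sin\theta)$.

r = |z| = sqrt(a^2 + b^2) = sqrt((-1)^2 + (0)^2) = sqrt(1 + 0) = sqrt(1) = 1
b = 0 and a < 0, so z lies on the negative real axis: θ = 180°
z = 1(cos 180° + i sin 180°)


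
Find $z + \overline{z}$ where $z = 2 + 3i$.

z + conjugate(z) = (a + bi) + (a - bi) = 2a
= 2 * 2 = 4


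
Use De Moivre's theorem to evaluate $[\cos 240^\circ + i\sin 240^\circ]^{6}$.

By De Moivre: z^n = r^n(cos(nθ) + i sin(nθ))
= 1^6(cos(6*240°) + i sin(6*240°))
= 1(cos 0° + i sin 0°)
= 1


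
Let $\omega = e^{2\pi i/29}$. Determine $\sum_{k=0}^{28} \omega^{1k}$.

Let ζ = ω^1 = e^(2πi·1/29). Since 29 ∤ 1, ζ ≠ 1.
Sum = Σ_{k=0}^{28} ζ^k = (ζ^29 - 1)/(ζ - 1) = (ω^{1·29} - 1)/(ζ - 1) = (1 - 1)/(ζ - 1) = 0


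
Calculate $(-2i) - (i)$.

(0 - 0) + (-2 - 1)i = -3i


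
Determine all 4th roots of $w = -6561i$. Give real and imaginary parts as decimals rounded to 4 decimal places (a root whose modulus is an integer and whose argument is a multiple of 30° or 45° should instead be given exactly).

|w| = 6561, arg(w) = 270°
Root modulus = 6561^(1/4) = 9
Root arguments: θ_k = (270° + 360°k)/4 for k = 0, 1, ..., 3
Compute each root as (root modulus)(cos θ_k + i sin θ_k) using full-precision intermediates, then round to 4 decimal places.
Roots: 3.4442 + 8.3149i, -8.3149 + 3.4442i, -3.4442 - 8.3149i, 8.3149 - 3.4442i


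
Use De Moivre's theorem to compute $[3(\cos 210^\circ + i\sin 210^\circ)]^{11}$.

By De Moivre: z^n = r^n(cos(nθ) + i sin(nθ))
= 3^11(cos(11*210°) + i sin(11*210°))
= 177147(cos 150° + i sin 150°)
= -177147*sqrt(3)/2 + (177147/2)i


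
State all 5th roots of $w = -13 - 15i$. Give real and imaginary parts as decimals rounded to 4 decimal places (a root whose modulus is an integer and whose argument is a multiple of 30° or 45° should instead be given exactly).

|w| = sqrt(394) ≈ 19.849433, arg(w) ≈ 229.085617°
Root modulus = sqrt(394)^(1/5) ≈ 1.817815
Root arguments: θ_k = (arg(w) + 360°k)/5 for k = 0, 1, ..., 4
Compute each root as (root modulus)(cos θ_k + i sin θ_k) using full-precision intermediates, then round to 4 decimal places.
Roots: 1.2669 + 1.3036i, -0.8483 + 1.6078i, -1.7912 - 0.3099i, -0.2587 - 1.7993i, 1.6313 - 0.8021i


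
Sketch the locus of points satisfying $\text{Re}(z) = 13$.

Re(z) = x where z = x + yi; the equation x = 13 is satisfied by all points with that x-coordinate
Locus: Vertical line x = 13


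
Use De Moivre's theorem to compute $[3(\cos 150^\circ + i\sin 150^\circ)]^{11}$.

By De Moivre: z^n = r^n(cos(nθ) + i sin(nθ))
= 3^11(cos(11*150°) + i sin(11*150°))
= 177147(cos 210° + i sin 210°)
= -177147*sqrt(3)/2 - (177147/2)i


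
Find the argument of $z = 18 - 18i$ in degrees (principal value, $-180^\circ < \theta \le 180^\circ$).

θ = arctan(b/a) = arctan(-18/18) (quadrant-adjusted) = -45°


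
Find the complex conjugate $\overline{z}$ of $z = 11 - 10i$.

If z = a + bi, then conjugate(z) = a - bi
conjugate(11 - 10i) = 11 + 10i


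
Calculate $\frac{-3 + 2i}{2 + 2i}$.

Multiply numerator and denominator by conjugate (2 - 2i):
= (-3 + 2i)(2 - 2i) / (2^2 + 2^2)
= (-2 + 10i) / 8
Divide through by 2: (-1 + 5i) / 4
= -1/4 + (5/4)i


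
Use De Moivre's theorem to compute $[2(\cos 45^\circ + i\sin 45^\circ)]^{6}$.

By De Moivre: z^n = r^n(cos(nθ) + i sin(nθ))
= 2^6(cos(6*45°) + i sin(6*45°))
= 64(cos 270° + i sin 270°)
= -64i


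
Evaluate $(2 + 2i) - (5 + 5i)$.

(2 - 5) + (2 - 5)i = -3 - 3i


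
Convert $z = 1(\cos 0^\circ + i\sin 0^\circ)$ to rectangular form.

a = r cos θ = 1 * 1 = 1
b = r sin θ = 1 * 0 = 0
z = 1


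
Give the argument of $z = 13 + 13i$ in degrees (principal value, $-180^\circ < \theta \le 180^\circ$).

θ = arctan(b/a) = arctan(13/13) (quadrant-adjusted) = 45°


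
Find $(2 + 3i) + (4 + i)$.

(2 + 4) + (3 + 1)i = 6 + 4i


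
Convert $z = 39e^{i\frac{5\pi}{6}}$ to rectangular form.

a = r cos θ = 39 * -sqrt(3)/2 = -39*sqrt(3)/2
b = r sin θ = 39 * 1/2 = 39/2
z = -39*sqrt(3)/2 + (39/2)i


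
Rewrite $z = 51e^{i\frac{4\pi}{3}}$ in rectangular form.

a = r cos θ = 51 * -1/2 = -51/2
b = r sin θ = 51 * -sqrt(3)/2 = -51*sqrt(3)/2
z = -51/2 - (51*sqrt(3)/2)i


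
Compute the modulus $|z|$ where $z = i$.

|z| = sqrt(a^2 + b^2) = sqrt(0^2 + 1^2) = sqrt(1) = 1


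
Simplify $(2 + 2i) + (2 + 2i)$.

(2 + 2) + (2 + 2)i = 4 + 4i


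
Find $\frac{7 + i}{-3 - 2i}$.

Multiply numerator and denominator by conjugate (-3 + 2i):
= (7 + i)(-3 + 2i) / ((-3)^2 + (-2)^2)
= (-23 + 11i) / 13
= -23/13 + (11/13)i


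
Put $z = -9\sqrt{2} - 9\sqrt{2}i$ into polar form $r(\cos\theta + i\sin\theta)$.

r = |z| = sqrt(a^2 + b^2) = sqrt((-9*sqrt(2))^2 + (-9*sqrt(2))^2) = sqrt(162 + 162) = sqrt(324) = 18
θ = arctan(b/a) = arctan(-12.7279/-12.7279) (quadrant-adjusted) = 225°
z = 18(cos 225° + i sin 225°)


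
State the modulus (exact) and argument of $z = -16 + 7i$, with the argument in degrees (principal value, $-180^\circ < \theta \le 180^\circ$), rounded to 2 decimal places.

|z| = sqrt((-16)^2 + 7^2) = sqrt(305)
arg(z) = arctan(b/a) = arctan(7/-16) (quadrant-adjusted) = 156.37°


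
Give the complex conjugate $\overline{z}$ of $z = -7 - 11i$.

If z = a + bi, then conjugate(z) = a - bi
conjugate(-7 - 11i) = -7 + 11i


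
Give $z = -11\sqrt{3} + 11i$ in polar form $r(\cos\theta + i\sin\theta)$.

r = |z| = sqrt(a^2 + b^2) = sqrt((-11*sqrt(3))^2 + (11)^2) = sqrt(363 + 121) = sqrt(484) = 22
θ = arctan(b/a) = arctan(11/-19.0526) (quadrant-adjusted) = 150°
z = 22(cos 150° + i sin 150°)


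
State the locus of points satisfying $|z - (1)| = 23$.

|z - z0| = r describes a circle centered at z0 with radius r
Here z0 = 1 and r = 23
Locus: Circle centered at (1, 0) with radius 23


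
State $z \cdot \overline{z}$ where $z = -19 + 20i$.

z * conjugate(z) = |z|^2 = a^2 + b^2
= (-19)^2 + 20^2 = 761


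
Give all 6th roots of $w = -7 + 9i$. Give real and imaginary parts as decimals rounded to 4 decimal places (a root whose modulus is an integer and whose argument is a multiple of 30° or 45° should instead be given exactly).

|w| = sqrt(130) ≈ 11.401754, arg(w) ≈ 127.874984°
Root modulus = sqrt(130)^(1/6) ≈ 1.500244
Root arguments: θ_k = (arg(w) + 360°k)/6 for k = 0, 1, ..., 5
Compute each root as (root modulus)(cos θ_k + i sin θ_k) using full-precision intermediates, then round to 4 decimal places.
Roots: 1.3976 + 0.5453i, 0.2266 + 1.4830i, -1.1710 + 0.9378i, -1.3976 - 0.5453i, -0.2266 - 1.4830i, 1.1710 - 0.9378i


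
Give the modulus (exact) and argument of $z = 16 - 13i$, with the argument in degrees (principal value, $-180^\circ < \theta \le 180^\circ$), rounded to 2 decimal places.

|z| = sqrt(16^2 + (-13)^2) = sqrt(425)
arg(z) = arctan(b/a) = arctan(-13/16) (quadrant-adjusted) = -39.09°


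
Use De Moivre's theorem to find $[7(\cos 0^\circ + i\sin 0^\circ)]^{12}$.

By De Moivre: z^n = r^n(cos(nθ) + i sin(nθ))
= 7^12(cos(12*0°) + i sin(12*0°))
= 13841287201(cos 0° + i sin 0°)
= 13841287201


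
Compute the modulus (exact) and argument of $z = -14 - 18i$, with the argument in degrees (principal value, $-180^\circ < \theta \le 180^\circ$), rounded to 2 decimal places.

|z| = sqrt((-14)^2 + (-18)^2) = sqrt(520)
arg(z) = arctan(b/a) = arctan(-18/-14) (quadrant-adjusted) = -127.87°


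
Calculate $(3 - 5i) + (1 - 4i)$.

(3 + 1) + (-5 + (-4))i = 4 - 9i


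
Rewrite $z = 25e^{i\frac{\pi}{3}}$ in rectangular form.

a = r cos θ = 25 * 1/2 = 25/2
b = r sin θ = 25 * sqrt(3)/2 = 25*sqrt(3)/2
z = 25/2 + (25*sqrt(3)/2)i


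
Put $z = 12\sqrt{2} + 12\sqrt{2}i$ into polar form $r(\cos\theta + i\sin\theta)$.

r = |z| = sqrt(a^2 + b^2) = sqrt((12*sqrt(2))^2 + (12*sqrt(2))^2) = sqrt(288 + 288) = sqrt(576) = 24
θ = arctan(b/a) = arctan(16.9706/16.9706) (quadrant-adjusted) = 45°
z = 24(cos 45° + i sin 45°)


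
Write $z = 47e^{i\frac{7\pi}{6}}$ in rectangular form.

a = r cos θ = 47 * -sqrt(3)/2 = -47*sqrt(3)/2
b = r sin θ = 47 * -1/2 = -47/2
z = -47*sqrt(3)/2 - (47/2)i


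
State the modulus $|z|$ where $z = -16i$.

|z| = sqrt(a^2 + b^2) = sqrt(0^2 + (-16)^2) = sqrt(256) = 16


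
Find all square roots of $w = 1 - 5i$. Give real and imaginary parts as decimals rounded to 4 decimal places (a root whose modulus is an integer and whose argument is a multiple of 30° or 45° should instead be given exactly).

|w| = sqrt(26) ≈ 5.099020, arg(w) ≈ 281.309932°
Root modulus = sqrt(26)^(1/2) ≈ 2.258101
Root arguments: θ_k = (arg(w) + 360°k)/2 for k = 0, 1, ..., 1
Compute each root as (root modulus)(cos θ_k + i sin θ_k) using full-precision intermediates, then round to 4 decimal places.
Roots: -1.7463 + 1.4316i, 1.7463 - 1.4316i


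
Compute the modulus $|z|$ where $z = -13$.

|z| = sqrt(a^2 + b^2) = sqrt((-13)^2 + 0^2) = sqrt(169) = 13


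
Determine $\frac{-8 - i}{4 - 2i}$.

Multiply numerator and denominator by conjugate (4 + 2i):
= (-8 - i)(4 + 2i) / (4^2 + (-2)^2)
= (-30 - 20i) / 20
Divide through by 10: (-3 - 2i) / 2
= -3/2 - i


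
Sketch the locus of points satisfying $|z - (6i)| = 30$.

|z - z0| = r describes a circle centered at z0 with radius r
Here z0 = 6i and r = 30
Locus: Circle centered at (0, 6) with radius 30


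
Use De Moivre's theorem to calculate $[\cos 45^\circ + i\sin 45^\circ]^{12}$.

By De Moivre: z^n = r^n(cos(nθ) + i sin(nθ))
= 1^12(cos(12*45°) + i sin(12*45°))
= 1(cos 180° + i sin 180°)
= -1


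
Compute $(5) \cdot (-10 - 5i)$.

(a1*a2 - b1*b2) + (a1*b2 + b1*a2)i
= (-50 - 0) + (-25 + 0)i
= -50 - 25i


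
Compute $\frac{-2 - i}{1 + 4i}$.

Multiply numerator and denominator by conjugate (1 - 4i):
= (-2 - i)(1 - 4i) / (1^2 + 4^2)
= (-6 + 7i) / 17
= -6/17 + (7/17)i


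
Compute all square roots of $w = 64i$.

|w| = 64, arg(w) = 90°
Root modulus = 64^(1/2) = 8
Root arguments: θ_k = (90° + 360°k)/2 for k = 0, 1, ..., 1
Roots: 4*sqrt(2) + 4*sqrt(2)i, -4*sqrt(2) - 4*sqrt(2)i


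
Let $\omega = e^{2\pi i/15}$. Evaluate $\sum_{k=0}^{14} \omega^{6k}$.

Let ζ = ω^6 = e^(2πi·6/15). Since 15 ∤ 6, ζ ≠ 1.
Sum = Σ_{k=0}^{14} ζ^k = (ζ^15 - 1)/(ζ - 1) = (ω^{6·15} - 1)/(ζ - 1) = (1 - 1)/(ζ - 1) = 0


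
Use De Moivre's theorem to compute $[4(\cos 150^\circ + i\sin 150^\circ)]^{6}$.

By De Moivre: z^n = r^n(cos(nθ) + i sin(nθ))
= 4^6(cos(6*150°) + i sin(6*150°))
= 4096(cos 180° + i sin 180°)
= -4096


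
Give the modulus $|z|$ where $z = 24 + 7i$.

|z| = sqrt(a^2 + b^2) = sqrt(24^2 + 7^2) = sqrt(625) = 25


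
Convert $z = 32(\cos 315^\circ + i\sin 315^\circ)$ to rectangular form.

a = r cos θ = 32 * sqrt(2)/2 = 16*sqrt(2)
b = r sin θ = 32 * -sqrt(2)/2 = -16*sqrt(2)
z = 16*sqrt(2) - 16*sqrt(2)i


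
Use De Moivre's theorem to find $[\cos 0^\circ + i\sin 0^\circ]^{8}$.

By De Moivre: z^n = r^n(cos(nθ) + i sin(nθ))
= 1^8(cos(8*0°) + i sin(8*0°))
= 1(cos 0° + i sin 0°)
= 1


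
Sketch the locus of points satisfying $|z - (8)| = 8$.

|z - z0| = r describes a circle centered at z0 with radius r
Here z0 = 8 and r = 8
Locus: Circle centered at (8, 0) with radius 8


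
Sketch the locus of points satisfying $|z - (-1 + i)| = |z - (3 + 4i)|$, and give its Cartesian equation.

|z - z1| = |z - z2| means z is equidistant from z1 and z2,
i.e. the perpendicular bisector of the segment from (-1, 1) to (3, 4) (midpoint (1, 5/2)).
With z = x + yi, square both sides:
(x - (-1))^2 + (y - 1)^2 = (x - 3)^2 + (y - 4)^2
The x^2 and y^2 terms cancel: 8x + 6y = 25 - 2 = 23
Simplify: 8x + 6y = 23
Locus: Perpendicular bisector of the segment from (-1, 1) to (3, 4): the line 8x + 6y = 23


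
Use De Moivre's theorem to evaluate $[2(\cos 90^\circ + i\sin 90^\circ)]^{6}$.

By De Moivre: z^n = r^n(cos(nθ) + i sin(nθ))
= 2^6(cos(6*90°) + i sin(6*90°))
= 64(cos 180° + i sin 180°)
= -64


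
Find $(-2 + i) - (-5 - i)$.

(-2 - (-5)) + (1 - (-1))i = 3 + 2i


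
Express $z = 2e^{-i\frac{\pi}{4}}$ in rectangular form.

a = r cos θ = 2 * sqrt(2)/2 = sqrt(2)
b = r sin θ = 2 * -sqrt(2)/2 = -sqrt(2)
z = sqrt(2) - sqrt(2)i


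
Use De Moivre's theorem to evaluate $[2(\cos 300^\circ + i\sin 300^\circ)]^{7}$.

By De Moivre: z^n = r^n(cos(nθ) + i sin(nθ))
= 2^7(cos(7*300°) + i sin(7*300°))
= 128(cos 300° + i sin 300°)
= 64 - 64*sqrt(3)i


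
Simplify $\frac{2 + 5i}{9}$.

Divisor is real, so divide each part by 9:
= 2/9 + (5/9)i


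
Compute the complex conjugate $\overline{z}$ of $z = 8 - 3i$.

If z = a + bi, then conjugate(z) = a - bi
conjugate(8 - 3i) = 8 + 3i


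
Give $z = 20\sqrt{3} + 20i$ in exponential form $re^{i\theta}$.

r = |z| = sqrt((20*sqrt(3))^2 + (20)^2) = sqrt(1200 + 400) = sqrt(1600) = 40
θ = arctan(b/a) = arctan(20/34.641) (quadrant-adjusted) = 30° = π/6
z = 40e^(i*π/6)


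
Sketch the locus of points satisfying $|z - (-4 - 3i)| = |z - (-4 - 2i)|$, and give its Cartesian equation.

|z - z1| = |z - z2| means z is equidistant from z1 and z2,
i.e. the perpendicular bisector of the segment from (-4, -3) to (-4, -2) (midpoint (-4, -5/2)).
With z = x + yi, square both sides:
(x - (-4))^2 + (y - (-3))^2 = (x - (-4))^2 + (y - (-2))^2
The x^2 and y^2 terms cancel: 0x + 2y = 20 - 25 = -5
Simplify: y = -5/2
Locus: Perpendicular bisector of the segment from (-4, -3) to (-4, -2): the line y = -5/2


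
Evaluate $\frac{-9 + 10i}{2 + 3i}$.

Multiply numerator and denominator by conjugate (2 - 3i):
= (-9 + 10i)(2 - 3i) / (2^2 + 3^2)
= (12 + 47i) / 13
= 12/13 + (47/13)i


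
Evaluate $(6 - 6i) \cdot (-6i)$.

(a1*a2 - b1*b2) + (a1*b2 + b1*a2)i
= (0 - 36) + (-36 + 0)i
= -36 - 36i


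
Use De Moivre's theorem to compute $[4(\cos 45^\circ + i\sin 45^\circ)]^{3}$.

By De Moivre: z^n = r^n(cos(nθ) + i sin(nθ))
= 4^3(cos(3*45°) + i sin(3*45°))
= 64(cos 135° + i sin 135°)
= -32*sqrt(2) + 32*sqrt(2)i


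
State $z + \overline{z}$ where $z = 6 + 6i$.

z + conjugate(z) = (a + bi) + (a - bi) = 2a
= 2 * 6 = 12


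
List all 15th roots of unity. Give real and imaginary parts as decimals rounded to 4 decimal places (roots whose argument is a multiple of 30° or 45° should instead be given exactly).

ω_k = e^(2πik/15) = cos(2πk/15) + i sin(2πk/15) for k = 0, 1, ..., 14
Roots: 1, 0.9135 + 0.4067i, 0.6691 + 0.7431i, 0.3090 + 0.9511i, -0.1045 + 0.9945i, -1/2 + (sqrt(3)/2)i, -0.8090 + 0.5878i, -0.9781 + 0.2079i, -0.9781 - 0.2079i, -0.8090 - 0.5878i, -1/2 - (sqrt(3)/2)i, -0.1045 - 0.9945i, 0.3090 - 0.9511i, 0.6691 - 0.7431i, 0.9135 - 0.4067i


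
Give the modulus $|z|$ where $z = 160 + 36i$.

|z| = sqrt(a^2 + b^2) = sqrt(160^2 + 36^2) = sqrt(26896) = 164


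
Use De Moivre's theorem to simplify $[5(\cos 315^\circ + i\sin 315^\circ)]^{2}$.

By De Moivre: z^n = r^n(cos(nθ) + i sin(nθ))
= 5^2(cos(2*315°) + i sin(2*315°))
= 25(cos 270° + i sin 270°)
= -25i


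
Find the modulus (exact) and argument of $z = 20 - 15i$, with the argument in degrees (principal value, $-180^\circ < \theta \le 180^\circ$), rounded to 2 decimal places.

|z| = sqrt(20^2 + (-15)^2) = 25
arg(z) = arctan(b/a) = arctan(-15/20) (quadrant-adjusted) = -36.87°


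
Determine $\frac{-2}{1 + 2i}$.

Multiply numerator and denominator by conjugate (1 - 2i):
= (-2)(1 - 2i) / (1^2 + 2^2)
= (-2 + 4i) / 5
= -2/5 + (4/5)i


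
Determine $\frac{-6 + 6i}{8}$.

Divisor is real, so divide each part by 8:
= -3/4 + (3/4)i


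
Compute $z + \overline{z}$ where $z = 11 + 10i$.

z + conjugate(z) = (a + bi) + (a - bi) = 2a
= 2 * 11 = 22


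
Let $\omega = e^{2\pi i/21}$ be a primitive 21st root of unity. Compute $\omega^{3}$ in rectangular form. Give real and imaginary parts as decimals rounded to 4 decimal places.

ω^3 = e^(2πi·3/21) = e^(i·2π/7)
= cos(2π/7) + i sin(2π/7)
= 0.6235 + 0.7818i


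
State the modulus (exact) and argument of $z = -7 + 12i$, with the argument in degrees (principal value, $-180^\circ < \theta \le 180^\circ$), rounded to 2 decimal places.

|z| = sqrt((-7)^2 + 12^2) = sqrt(193)
arg(z) = arctan(b/a) = arctan(12/-7) (quadrant-adjusted) = 120.26°


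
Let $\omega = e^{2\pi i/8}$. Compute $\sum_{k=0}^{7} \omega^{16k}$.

Since 8 divides 16, ω^16 = (ω^8)^2 = 1^2 = 1, so every term is 1.
Sum = 8 · 1 = 8


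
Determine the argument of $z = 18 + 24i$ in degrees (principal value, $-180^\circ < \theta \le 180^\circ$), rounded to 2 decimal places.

θ = arctan(b/a) = arctan(24/18) (quadrant-adjusted) = 53.13°


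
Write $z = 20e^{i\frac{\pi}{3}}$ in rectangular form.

a = r cos θ = 20 * 1/2 = 10
b = r sin θ = 20 * sqrt(3)/2 = 10*sqrt(3)
z = 10 + 10*sqrt(3)i


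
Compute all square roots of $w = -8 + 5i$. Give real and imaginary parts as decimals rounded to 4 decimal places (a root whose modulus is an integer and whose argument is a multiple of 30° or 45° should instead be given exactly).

|w| = sqrt(89) ≈ 9.433981, arg(w) ≈ 147.994617°
Root modulus = sqrt(89)^(1/2) ≈ 3.071479
Root arguments: θ_k = (arg(w) + 360°k)/2 for k = 0, 1, ..., 1
Compute each root as (root modulus)(cos θ_k + i sin θ_k) using full-precision intermediates, then round to 4 decimal places.
Roots: 0.8468 + 2.9525i, -0.8468 - 2.9525i


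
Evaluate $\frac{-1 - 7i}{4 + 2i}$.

Multiply numerator and denominator by conjugate (4 - 2i):
= (-1 - 7i)(4 - 2i) / (4^2 + 2^2)
= (-18 - 26i) / 20
Divide through by 2: (-9 - 13i) / 10
= -9/10 - (13/10)i


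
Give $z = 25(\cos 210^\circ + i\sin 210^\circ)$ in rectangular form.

a = r cos θ = 25 * -sqrt(3)/2 = -25*sqrt(3)/2
b = r sin θ = 25 * -1/2 = -25/2
z = -25*sqrt(3)/2 - (25/2)i


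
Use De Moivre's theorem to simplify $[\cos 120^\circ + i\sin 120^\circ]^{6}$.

By De Moivre: z^n = r^n(cos(nθ) + i sin(nθ))
= 1^6(cos(6*120°) + i sin(6*120°))
= 1(cos 0° + i sin 0°)
= 1


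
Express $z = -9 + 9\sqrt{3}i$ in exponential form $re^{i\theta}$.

r = |z| = sqrt((-9)^2 + (9*sqrt(3))^2) = sqrt(81 + 243) = sqrt(324) = 18
θ = arctan(b/a) = arctan(15.5885/-9) (quadrant-adjusted) = 120° = 2π/3
z = 18e^(i*2π/3)


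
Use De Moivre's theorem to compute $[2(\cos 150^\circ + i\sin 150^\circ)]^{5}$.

By De Moivre: z^n = r^n(cos(nθ) + i sin(nθ))
= 2^5(cos(5*150°) + i sin(5*150°))
= 32(cos 30° + i sin 30°)
= 16*sqrt(3) + 16i


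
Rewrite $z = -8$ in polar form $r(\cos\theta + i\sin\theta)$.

r = |z| = sqrt(a^2 + b^2) = sqrt((-8)^2 + (0)^2) = sqrt(64 + 0) = sqrt(64) = 8
b = 0 and a < 0, so z lies on the negative real axis: θ = 180°
z = 8(cos 180° + i sin 180°)


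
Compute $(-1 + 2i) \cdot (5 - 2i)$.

(a1*a2 - b1*b2) + (a1*b2 + b1*a2)i
= (-5 - (-4)) + (2 + 10)i
= -1 + 12i


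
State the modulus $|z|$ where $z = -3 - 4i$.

|z| = sqrt(a^2 + b^2) = sqrt((-3)^2 + (-4)^2) = sqrt(25) = 5


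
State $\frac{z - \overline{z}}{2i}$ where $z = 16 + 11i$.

z - conjugate(z) = 2bi
(z - conjugate(z))/(2i) = 2bi/(2i) = b = 11


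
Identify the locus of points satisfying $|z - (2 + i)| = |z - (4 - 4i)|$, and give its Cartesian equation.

|z - z1| = |z - z2| means z is equidistant from z1 and z2,
i.e. the perpendicular bisector of the segment from (2, 1) to (4, -4) (midpoint (3, -3/2)).
With z = x + yi, square both sides:
(x - 2)^2 + (y - 1)^2 = (x - 4)^2 + (y - (-4))^2
The x^2 and y^2 terms cancel: 4x + (-10)y = 32 - 5 = 27
Simplify: 4x - 10y = 27
Locus: Perpendicular bisector of the segment from (2, 1) to (4, -4): the line 4x - 10y = 27


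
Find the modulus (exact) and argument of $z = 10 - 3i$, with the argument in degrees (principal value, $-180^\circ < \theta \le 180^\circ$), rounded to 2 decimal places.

|z| = sqrt(10^2 + (-3)^2) = sqrt(109)
arg(z) = arctan(b/a) = arctan(-3/10) (quadrant-adjusted) = -16.70°


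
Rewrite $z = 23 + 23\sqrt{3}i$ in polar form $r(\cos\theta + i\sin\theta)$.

r = |z| = sqrt(a^2 + b^2) = sqrt((23)^2 + (23*sqrt(3))^2) = sqrt(529 + 1587) = sqrt(2116) = 46
θ = arctan(b/a) = arctan(39.8372/23) (quadrant-adjusted) = 60°
z = 46(cos 60° + i sin 60°)


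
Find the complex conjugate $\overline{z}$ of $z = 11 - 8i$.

If z = a + bi, then conjugate(z) = a - bi
conjugate(11 - 8i) = 11 + 8i


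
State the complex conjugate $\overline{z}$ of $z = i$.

If z = a + bi, then conjugate(z) = a - bi
conjugate(i) = -i


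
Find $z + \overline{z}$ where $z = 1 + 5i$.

z + conjugate(z) = (a + bi) + (a - bi) = 2a
= 2 * 1 = 2


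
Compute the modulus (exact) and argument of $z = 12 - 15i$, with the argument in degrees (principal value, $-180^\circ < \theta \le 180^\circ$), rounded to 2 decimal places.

|z| = sqrt(12^2 + (-15)^2) = sqrt(369)
arg(z) = arctan(b/a) = arctan(-15/12) (quadrant-adjusted) = -51.34°


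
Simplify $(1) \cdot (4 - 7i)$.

(a1*a2 - b1*b2) + (a1*b2 + b1*a2)i
= (4 - 0) + (-7 + 0)i
= 4 - 7i


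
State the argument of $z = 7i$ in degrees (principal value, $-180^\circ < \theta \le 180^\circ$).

a = 0 and b > 0, so z lies on the positive imaginary axis: θ = 90°


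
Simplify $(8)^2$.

(a + bi)^2 = a^2 - b^2 + 2abi
= 8^2 - 0^2 + 2*8*0i
= 64


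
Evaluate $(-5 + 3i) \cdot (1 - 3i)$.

(a1*a2 - b1*b2) + (a1*b2 + b1*a2)i
= (-5 - (-9)) + (15 + 3)i
= 4 + 18i


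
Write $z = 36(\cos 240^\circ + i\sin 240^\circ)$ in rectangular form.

a = r cos θ = 36 * -1/2 = -18
b = r sin θ = 36 * -sqrt(3)/2 = -18*sqrt(3)
z = -18 - 18*sqrt(3)i


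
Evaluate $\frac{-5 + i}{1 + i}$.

Multiply numerator and denominator by conjugate (1 - i):
= (-5 + i)(1 - i) / (1^2 + 1^2)
= (-4 + 6i) / 2
= -2 + 3i


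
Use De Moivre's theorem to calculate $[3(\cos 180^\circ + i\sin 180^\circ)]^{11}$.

By De Moivre: z^n = r^n(cos(nθ) + i sin(nθ))
= 3^11(cos(11*180°) + i sin(11*180°))
= 177147(cos 180° + i sin 180°)
= -177147


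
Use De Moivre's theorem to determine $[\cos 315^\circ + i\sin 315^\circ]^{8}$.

By De Moivre: z^n = r^n(cos(nθ) + i sin(nθ))
= 1^8(cos(8*315°) + i sin(8*315°))
= 1(cos 0° + i sin 0°)
= 1


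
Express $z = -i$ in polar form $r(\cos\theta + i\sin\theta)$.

r = |z| = sqrt(a^2 + b^2) = sqrt((0)^2 + (-1)^2) = sqrt(0 + 1) = sqrt(1) = 1
a = 0 and b < 0, so z lies on the negative imaginary axis: θ = 270°
z = 1(cos 270° + i sin 270°)


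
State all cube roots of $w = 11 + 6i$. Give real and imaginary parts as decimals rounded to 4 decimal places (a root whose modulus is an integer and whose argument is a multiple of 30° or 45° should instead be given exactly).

|w| = sqrt(157) ≈ 12.529964, arg(w) ≈ 28.610460°
Root modulus = sqrt(157)^(1/3) ≈ 2.322647
Root arguments: θ_k = (arg(w) + 360°k)/3 for k = 0, 1, ..., 2
Compute each root as (root modulus)(cos θ_k + i sin θ_k) using full-precision intermediates, then round to 4 decimal places.
Roots: 2.2905 + 0.3848i, -1.4785 + 1.7913i, -0.8120 - 2.1761i


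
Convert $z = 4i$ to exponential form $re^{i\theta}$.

r = |z| = sqrt((0)^2 + (4)^2) = sqrt(0 + 16) = sqrt(16) = 4
a = 0 and b > 0, so z lies on the positive imaginary axis: θ = 90° = π/2
z = 4e^(i*π/2)


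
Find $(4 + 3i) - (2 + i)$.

(4 - 2) + (3 - 1)i = 2 + 2i


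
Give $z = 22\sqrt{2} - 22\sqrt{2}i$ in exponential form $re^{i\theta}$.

r = |z| = sqrt((22*sqrt(2))^2 + (-22*sqrt(2))^2) = sqrt(968 + 968) = sqrt(1936) = 44
θ = arctan(b/a) = arctan(-31.1127/31.1127) (quadrant-adjusted) = -45° = -π/4
z = 44e^(-i*π/4)


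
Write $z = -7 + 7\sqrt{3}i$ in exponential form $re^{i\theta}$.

r = |z| = sqrt((-7)^2 + (7*sqrt(3))^2) = sqrt(49 + 147) = sqrt(196) = 14
θ = arctan(b/a) = arctan(12.1244/-7) (quadrant-adjusted) = 120° = 2π/3
z = 14e^(i*2π/3)


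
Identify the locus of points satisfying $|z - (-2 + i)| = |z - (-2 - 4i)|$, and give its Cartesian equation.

|z - z1| = |z - z2| means z is equidistant from z1 and z2,
i.e. the perpendicular bisector of the segment from (-2, 1) to (-2, -4) (midpoint (-2, -3/2)).
With z = x + yi, square both sides:
(x - (-2))^2 + (y - 1)^2 = (x - (-2))^2 + (y - (-4))^2
The x^2 and y^2 terms cancel: 0x + (-10)y = 20 - 5 = 15
Simplify: y = -3/2
Locus: Perpendicular bisector of the segment from (-2, 1) to (-2, -4): the line y = -3/2
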